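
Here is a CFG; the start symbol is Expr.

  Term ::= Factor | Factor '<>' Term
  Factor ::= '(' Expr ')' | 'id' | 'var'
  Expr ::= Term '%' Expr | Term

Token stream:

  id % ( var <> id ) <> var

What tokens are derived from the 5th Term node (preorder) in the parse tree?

var

[Expr [Term [Factor id]] % [Expr [Term [Factor ( [Expr [Term [Factor var] <> [Term [Factor id]]]] )] <> [Term [Factor var]]]]]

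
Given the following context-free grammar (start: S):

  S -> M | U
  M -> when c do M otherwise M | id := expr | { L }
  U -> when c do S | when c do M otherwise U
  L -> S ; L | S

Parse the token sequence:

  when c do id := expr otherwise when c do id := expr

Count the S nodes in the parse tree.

2

[S [U when c do [M id := expr] otherwise [U when c do [S [M id := expr]]]]]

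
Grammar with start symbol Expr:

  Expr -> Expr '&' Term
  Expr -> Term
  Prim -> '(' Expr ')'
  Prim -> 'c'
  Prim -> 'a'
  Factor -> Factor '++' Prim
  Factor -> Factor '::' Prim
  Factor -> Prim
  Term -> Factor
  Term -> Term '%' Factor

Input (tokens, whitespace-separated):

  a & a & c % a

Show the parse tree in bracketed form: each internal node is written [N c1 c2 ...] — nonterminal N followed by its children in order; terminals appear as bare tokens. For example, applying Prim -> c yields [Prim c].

[Expr [Expr [Expr [Term [Factor [Prim a]]]] & [Term [Factor [Prim a]]]] & [Term [Term [Factor [Prim c]]] % [Factor [Prim a]]]]

Expr
Expr & Term
Expr & Term & Term
Term & Term & Term
Factor & Term & Term
Prim & Term & Term
a & Term & Term
a & Factor & Term
a & Prim & Term
a & a & Term
a & a & Term % Factor
a & a & Factor % Factor
a & a & Prim % Factor
a & a & c % Factor
a & a & c % Prim
a & a & c % a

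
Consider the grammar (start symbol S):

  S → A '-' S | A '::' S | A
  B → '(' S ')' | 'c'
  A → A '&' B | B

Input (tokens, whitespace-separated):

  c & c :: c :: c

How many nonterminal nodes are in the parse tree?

11

[S [A [A [B c]] & [B c]] :: [S [A [B c]] :: [S [A [B c]]]]]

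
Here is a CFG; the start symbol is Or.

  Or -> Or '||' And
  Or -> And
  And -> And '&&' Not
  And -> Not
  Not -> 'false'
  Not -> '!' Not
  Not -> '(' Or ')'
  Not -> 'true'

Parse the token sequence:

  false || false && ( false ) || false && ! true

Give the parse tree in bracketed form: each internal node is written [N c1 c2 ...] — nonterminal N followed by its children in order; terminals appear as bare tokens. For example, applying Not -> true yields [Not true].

[Or [Or [Or [And [Not false]]] || [And [And [Not false]] && [Not ( [Or [And [Not false]]] )]]] || [And [And [Not false]] && [Not ! [Not true]]]]

Or
Or || And
Or || And || And
And || And || And
Not || And || And
false || And || And
false || And && Not || And
false || Not && Not || And
false || false && Not || And
false || false && ( Or ) || And
false || false && ( And ) || And
false || false && ( Not ) || And
false || false && ( false ) || And
false || false && ( false ) || And && Not
false || false && ( false ) || Not && Not
false || false && ( false ) || false && Not
false || false && ( false ) || false && ! Not
false || false && ( false ) || false && ! true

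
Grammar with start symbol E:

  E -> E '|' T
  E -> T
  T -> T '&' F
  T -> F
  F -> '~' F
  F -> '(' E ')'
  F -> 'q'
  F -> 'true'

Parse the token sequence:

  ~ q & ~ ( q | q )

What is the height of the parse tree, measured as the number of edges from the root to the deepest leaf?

8

[E [T [T [F ~ [F q]]] & [F ~ [F ( [E [E [T [F q]]] | [T [F q]]] )]]]]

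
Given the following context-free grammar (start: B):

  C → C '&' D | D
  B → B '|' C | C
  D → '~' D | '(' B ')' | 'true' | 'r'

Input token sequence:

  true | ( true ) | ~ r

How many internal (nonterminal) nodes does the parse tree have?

[B [B [B [C [D true]]] | [C [D ( [B [C [D true]]] )]]] | [C [D ~ [D r]]]]

13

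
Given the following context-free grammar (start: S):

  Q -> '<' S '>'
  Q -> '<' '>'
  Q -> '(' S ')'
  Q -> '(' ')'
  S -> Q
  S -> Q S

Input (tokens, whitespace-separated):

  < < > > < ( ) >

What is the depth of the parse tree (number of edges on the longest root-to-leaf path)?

5

[S [Q < [S [Q < >]] >] [S [Q < [S [Q ( )]] >]]]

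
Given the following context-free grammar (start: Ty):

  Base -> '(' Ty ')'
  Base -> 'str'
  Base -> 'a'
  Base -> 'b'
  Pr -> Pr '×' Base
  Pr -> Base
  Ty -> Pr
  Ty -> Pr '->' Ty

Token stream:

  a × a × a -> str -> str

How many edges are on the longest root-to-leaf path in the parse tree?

5

[Ty [Pr [Pr [Pr [Base a]] × [Base a]] × [Base a]] -> [Ty [Pr [Base str]] -> [Ty [Pr [Base str]]]]]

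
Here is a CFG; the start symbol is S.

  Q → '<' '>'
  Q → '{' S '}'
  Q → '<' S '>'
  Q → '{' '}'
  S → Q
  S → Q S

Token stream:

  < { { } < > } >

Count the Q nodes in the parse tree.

4

[S [Q < [S [Q { [S [Q { }] [S [Q < >]]] }]] >]]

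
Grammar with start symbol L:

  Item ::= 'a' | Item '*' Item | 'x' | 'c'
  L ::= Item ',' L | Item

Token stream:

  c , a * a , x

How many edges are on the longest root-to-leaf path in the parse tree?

4

[L [Item c] , [L [Item [Item a] * [Item a]] , [L [Item x]]]]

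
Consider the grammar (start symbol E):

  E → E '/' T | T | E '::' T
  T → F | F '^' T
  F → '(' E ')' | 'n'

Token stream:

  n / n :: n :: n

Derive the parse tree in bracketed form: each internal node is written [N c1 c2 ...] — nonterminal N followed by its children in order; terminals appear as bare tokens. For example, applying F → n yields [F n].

[E [E [E [E [T [F n]]] / [T [F n]]] :: [T [F n]]] :: [T [F n]]]

E
E :: T
E :: T :: T
E / T :: T :: T
T / T :: T :: T
F / T :: T :: T
n / T :: T :: T
n / F :: T :: T
n / n :: T :: T
n / n :: F :: T
n / n :: n :: T
n / n :: n :: F
n / n :: n :: n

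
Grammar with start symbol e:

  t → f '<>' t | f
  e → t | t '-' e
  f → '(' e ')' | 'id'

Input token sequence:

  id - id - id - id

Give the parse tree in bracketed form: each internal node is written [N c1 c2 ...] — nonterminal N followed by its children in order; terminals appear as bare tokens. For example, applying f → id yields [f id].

e
t - e
f - e
id - e
id - t - e
id - f - e
id - id - e
id - id - t - e
id - id - f - e
id - id - id - e
id - id - id - t
id - id - id - f
id - id - id - id

[e [t [f id]] - [e [t [f id]] - [e [t [f id]] - [e [t [f id]]]]]]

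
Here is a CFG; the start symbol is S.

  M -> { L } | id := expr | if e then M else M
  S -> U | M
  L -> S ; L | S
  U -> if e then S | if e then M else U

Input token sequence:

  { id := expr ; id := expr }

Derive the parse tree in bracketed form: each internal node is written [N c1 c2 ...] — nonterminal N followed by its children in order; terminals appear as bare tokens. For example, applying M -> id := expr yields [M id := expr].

[S [M { [L [S [M id := expr]] ; [L [S [M id := expr]]]] }]]

S
M
{ L }
{ S ; L }
{ M ; L }
{ id := expr ; L }
{ id := expr ; S }
{ id := expr ; M }
{ id := expr ; id := expr }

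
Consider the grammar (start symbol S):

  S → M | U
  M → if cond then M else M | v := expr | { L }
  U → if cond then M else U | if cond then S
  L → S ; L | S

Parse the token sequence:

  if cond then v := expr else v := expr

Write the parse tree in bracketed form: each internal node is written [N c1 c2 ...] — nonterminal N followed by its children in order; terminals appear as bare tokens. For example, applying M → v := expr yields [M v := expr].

[S [M if cond then [M v := expr] else [M v := expr]]]

S
M
if cond then M else M
if cond then v := expr else M
if cond then v := expr else v := expr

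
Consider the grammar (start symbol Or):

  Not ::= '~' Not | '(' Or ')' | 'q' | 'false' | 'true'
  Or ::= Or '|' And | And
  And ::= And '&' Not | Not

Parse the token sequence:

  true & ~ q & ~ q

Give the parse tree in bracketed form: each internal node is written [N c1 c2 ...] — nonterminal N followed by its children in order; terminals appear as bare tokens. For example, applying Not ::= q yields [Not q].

[Or [And [And [And [Not true]] & [Not ~ [Not q]]] & [Not ~ [Not q]]]]

Or
And
And & Not
And & Not & Not
Not & Not & Not
true & Not & Not
true & ~ Not & Not
true & ~ q & Not
true & ~ q & ~ Not
true & ~ q & ~ q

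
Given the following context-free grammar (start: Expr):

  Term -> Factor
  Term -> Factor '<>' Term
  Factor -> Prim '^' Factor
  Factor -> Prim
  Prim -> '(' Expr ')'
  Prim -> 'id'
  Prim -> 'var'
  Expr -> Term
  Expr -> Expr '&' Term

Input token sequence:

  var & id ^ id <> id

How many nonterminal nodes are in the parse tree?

13

[Expr [Expr [Term [Factor [Prim var]]]] & [Term [Factor [Prim id] ^ [Factor [Prim id]]] <> [Term [Factor [Prim id]]]]]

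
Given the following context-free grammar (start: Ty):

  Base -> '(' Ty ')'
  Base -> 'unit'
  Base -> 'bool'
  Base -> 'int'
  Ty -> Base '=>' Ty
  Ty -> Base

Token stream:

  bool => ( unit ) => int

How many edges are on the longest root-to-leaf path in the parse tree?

5

[Ty [Base bool] => [Ty [Base ( [Ty [Base unit]] )] => [Ty [Base int]]]]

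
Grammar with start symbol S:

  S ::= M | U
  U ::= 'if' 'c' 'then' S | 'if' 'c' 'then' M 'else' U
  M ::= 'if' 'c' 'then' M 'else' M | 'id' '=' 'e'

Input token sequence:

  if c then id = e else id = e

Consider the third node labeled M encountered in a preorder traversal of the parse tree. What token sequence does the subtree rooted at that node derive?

[S [M if c then [M id = e] else [M id = e]]]

id = e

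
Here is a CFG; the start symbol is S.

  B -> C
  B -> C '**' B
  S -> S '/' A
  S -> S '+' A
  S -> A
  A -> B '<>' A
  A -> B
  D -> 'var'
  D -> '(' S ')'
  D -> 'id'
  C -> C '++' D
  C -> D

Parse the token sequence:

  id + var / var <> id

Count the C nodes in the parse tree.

[S [S [S [A [B [C [D id]]]]] + [A [B [C [D var]]]]] / [A [B [C [D var]]] <> [A [B [C [D id]]]]]]

4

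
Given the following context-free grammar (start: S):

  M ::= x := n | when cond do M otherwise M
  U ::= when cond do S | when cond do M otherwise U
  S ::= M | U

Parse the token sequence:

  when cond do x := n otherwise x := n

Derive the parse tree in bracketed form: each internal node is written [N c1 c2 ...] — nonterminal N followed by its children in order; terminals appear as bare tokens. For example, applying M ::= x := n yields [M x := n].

S
M
when cond do M otherwise M
when cond do x := n otherwise M
when cond do x := n otherwise x := n

[S [M when cond do [M x := n] otherwise [M x := n]]]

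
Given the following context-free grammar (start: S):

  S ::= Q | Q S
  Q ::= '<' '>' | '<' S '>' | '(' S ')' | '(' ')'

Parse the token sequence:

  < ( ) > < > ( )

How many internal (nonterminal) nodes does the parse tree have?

8

[S [Q < [S [Q ( )]] >] [S [Q < >] [S [Q ( )]]]]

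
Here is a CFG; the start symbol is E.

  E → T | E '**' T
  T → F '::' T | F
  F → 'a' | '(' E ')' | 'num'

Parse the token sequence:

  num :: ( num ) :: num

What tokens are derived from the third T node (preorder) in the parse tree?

[E [T [F num] :: [T [F ( [E [T [F num]]] )] :: [T [F num]]]]]

num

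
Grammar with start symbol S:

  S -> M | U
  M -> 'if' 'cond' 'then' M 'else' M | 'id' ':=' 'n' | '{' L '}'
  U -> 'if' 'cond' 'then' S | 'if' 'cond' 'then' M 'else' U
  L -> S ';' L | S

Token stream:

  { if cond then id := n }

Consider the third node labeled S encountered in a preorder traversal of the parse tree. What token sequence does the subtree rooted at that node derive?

id := n

[S [M { [L [S [U if cond then [S [M id := n]]]]] }]]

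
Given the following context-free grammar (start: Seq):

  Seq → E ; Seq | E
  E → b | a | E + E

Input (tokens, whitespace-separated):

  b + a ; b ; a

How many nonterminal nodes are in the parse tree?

8

[Seq [E [E b] + [E a]] ; [Seq [E b] ; [Seq [E a]]]]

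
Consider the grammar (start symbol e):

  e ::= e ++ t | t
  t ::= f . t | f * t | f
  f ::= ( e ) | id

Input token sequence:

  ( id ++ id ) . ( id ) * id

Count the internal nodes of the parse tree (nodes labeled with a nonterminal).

[e [t [f ( [e [e [t [f id]]] ++ [t [f id]]] )] . [t [f ( [e [t [f id]]] )] * [t [f id]]]]]

16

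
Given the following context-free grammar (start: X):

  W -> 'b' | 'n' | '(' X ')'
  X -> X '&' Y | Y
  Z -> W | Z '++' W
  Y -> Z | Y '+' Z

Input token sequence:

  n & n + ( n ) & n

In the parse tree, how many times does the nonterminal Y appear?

[X [X [X [Y [Z [W n]]]] & [Y [Y [Z [W n]]] + [Z [W ( [X [Y [Z [W n]]]] )]]]] & [Y [Z [W n]]]]

5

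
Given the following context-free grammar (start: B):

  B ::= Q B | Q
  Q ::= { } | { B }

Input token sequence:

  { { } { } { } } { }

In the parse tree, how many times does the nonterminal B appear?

[B [Q { [B [Q { }] [B [Q { }] [B [Q { }]]]] }] [B [Q { }]]]

5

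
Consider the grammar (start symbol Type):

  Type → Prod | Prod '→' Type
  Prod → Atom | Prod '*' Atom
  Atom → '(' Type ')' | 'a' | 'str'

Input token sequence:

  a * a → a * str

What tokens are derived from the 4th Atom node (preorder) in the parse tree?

[Type [Prod [Prod [Atom a]] * [Atom a]] → [Type [Prod [Prod [Atom a]] * [Atom str]]]]

str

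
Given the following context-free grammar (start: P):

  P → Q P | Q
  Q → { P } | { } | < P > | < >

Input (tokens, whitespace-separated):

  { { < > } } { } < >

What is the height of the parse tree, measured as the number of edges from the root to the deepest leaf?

6

[P [Q { [P [Q { [P [Q < >]] }]] }] [P [Q { }] [P [Q < >]]]]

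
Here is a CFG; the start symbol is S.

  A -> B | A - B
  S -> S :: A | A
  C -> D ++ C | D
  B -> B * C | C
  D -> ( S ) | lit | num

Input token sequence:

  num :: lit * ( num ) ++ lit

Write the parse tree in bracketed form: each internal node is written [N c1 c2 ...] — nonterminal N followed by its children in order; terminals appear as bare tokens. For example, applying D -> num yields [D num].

S
S :: A
A :: A
B :: A
C :: A
D :: A
num :: A
num :: B
num :: B * C
num :: C * C
num :: D * C
num :: lit * C
num :: lit * D ++ C
num :: lit * ( S ) ++ C
num :: lit * ( A ) ++ C
num :: lit * ( B ) ++ C
num :: lit * ( C ) ++ C
num :: lit * ( D ) ++ C
num :: lit * ( num ) ++ C
num :: lit * ( num ) ++ D
num :: lit * ( num ) ++ lit

[S [S [A [B [C [D num]]]]] :: [A [B [B [C [D lit]]] * [C [D ( [S [A [B [C [D num]]]]] )] ++ [C [D lit]]]]]]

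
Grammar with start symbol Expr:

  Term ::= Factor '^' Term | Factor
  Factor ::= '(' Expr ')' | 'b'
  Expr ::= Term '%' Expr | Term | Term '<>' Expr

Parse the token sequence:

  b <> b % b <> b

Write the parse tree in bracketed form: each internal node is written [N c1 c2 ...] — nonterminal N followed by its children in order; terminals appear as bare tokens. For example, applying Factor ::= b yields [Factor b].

[Expr [Term [Factor b]] <> [Expr [Term [Factor b]] % [Expr [Term [Factor b]] <> [Expr [Term [Factor b]]]]]]

Expr
Term <> Expr
Factor <> Expr
b <> Expr
b <> Term % Expr
b <> Factor % Expr
b <> b % Expr
b <> b % Term <> Expr
b <> b % Factor <> Expr
b <> b % b <> Expr
b <> b % b <> Term
b <> b % b <> Factor
b <> b % b <> b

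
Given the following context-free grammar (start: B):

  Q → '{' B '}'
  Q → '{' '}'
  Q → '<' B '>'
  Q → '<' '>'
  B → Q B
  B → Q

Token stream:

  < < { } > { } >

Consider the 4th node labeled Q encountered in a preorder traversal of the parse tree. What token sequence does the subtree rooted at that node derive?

[B [Q < [B [Q < [B [Q { }]] >] [B [Q { }]]] >]]

{ }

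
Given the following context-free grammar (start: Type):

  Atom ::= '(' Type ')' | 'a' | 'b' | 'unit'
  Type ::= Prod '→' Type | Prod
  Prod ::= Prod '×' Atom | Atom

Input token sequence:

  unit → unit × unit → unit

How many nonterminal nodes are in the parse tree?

11

[Type [Prod [Atom unit]] → [Type [Prod [Prod [Atom unit]] × [Atom unit]] → [Type [Prod [Atom unit]]]]]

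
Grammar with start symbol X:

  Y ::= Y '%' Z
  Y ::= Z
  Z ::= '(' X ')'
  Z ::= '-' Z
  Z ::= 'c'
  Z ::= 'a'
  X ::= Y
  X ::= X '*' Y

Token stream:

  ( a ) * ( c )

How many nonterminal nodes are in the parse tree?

[X [X [Y [Z ( [X [Y [Z a]]] )]]] * [Y [Z ( [X [Y [Z c]]] )]]]

12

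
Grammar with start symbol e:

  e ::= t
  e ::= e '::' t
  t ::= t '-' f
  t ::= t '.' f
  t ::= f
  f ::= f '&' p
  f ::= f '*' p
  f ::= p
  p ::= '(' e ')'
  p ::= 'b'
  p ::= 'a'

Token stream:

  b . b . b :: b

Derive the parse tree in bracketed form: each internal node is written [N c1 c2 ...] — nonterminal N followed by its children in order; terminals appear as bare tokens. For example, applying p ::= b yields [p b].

[e [e [t [t [t [f [p b]]] . [f [p b]]] . [f [p b]]]] :: [t [f [p b]]]]

e
e :: t
t :: t
t . f :: t
t . f . f :: t
f . f . f :: t
p . f . f :: t
b . f . f :: t
b . p . f :: t
b . b . f :: t
b . b . p :: t
b . b . b :: t
b . b . b :: f
b . b . b :: p
b . b . b :: b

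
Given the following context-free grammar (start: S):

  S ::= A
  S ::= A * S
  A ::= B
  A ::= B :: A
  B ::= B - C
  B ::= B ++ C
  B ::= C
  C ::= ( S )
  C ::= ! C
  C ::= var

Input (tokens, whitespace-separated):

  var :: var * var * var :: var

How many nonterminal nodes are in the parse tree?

18

[S [A [B [C var]] :: [A [B [C var]]]] * [S [A [B [C var]]] * [S [A [B [C var]] :: [A [B [C var]]]]]]]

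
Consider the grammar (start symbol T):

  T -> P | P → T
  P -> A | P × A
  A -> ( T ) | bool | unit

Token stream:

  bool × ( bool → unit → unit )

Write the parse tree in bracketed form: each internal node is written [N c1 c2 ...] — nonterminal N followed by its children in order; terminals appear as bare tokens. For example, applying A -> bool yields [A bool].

[T [P [P [A bool]] × [A ( [T [P [A bool]] → [T [P [A unit]] → [T [P [A unit]]]]] )]]]

T
P
P × A
A × A
bool × A
bool × ( T )
bool × ( P → T )
bool × ( A → T )
bool × ( bool → T )
bool × ( bool → P → T )
bool × ( bool → A → T )
bool × ( bool → unit → T )
bool × ( bool → unit → P )
bool × ( bool → unit → A )
bool × ( bool → unit → unit )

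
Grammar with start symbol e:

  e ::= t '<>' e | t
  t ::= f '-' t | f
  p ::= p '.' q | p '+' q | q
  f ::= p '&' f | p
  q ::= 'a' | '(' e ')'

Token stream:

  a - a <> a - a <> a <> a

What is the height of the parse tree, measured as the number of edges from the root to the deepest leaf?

8

[e [t [f [p [q a]]] - [t [f [p [q a]]]]] <> [e [t [f [p [q a]]] - [t [f [p [q a]]]]] <> [e [t [f [p [q a]]]] <> [e [t [f [p [q a]]]]]]]]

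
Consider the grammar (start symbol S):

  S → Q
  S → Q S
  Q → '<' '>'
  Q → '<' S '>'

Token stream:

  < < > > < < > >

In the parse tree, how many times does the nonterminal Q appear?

[S [Q < [S [Q < >]] >] [S [Q < [S [Q < >]] >]]]

4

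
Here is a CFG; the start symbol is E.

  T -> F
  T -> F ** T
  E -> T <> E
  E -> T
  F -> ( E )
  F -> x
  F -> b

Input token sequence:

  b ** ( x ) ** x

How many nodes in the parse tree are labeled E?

[E [T [F b] ** [T [F ( [E [T [F x]]] )] ** [T [F x]]]]]

2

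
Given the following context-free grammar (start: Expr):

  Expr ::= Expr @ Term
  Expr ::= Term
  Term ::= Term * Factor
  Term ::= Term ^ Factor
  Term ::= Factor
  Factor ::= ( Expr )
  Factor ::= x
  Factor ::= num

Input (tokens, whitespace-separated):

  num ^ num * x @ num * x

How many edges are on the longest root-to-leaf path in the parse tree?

[Expr [Expr [Term [Term [Term [Factor num]] ^ [Factor num]] * [Factor x]]] @ [Term [Term [Factor num]] * [Factor x]]]

6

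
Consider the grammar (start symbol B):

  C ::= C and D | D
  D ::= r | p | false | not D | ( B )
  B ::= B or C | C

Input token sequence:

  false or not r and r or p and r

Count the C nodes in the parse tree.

5

[B [B [B [C [D false]]] or [C [C [D not [D r]]] and [D r]]] or [C [C [D p]] and [D r]]]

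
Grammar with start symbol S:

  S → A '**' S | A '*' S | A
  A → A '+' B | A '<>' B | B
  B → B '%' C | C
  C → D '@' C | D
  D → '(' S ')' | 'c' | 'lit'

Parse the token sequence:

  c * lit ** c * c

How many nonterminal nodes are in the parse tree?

20

[S [A [B [C [D c]]]] * [S [A [B [C [D lit]]]] ** [S [A [B [C [D c]]]] * [S [A [B [C [D c]]]]]]]]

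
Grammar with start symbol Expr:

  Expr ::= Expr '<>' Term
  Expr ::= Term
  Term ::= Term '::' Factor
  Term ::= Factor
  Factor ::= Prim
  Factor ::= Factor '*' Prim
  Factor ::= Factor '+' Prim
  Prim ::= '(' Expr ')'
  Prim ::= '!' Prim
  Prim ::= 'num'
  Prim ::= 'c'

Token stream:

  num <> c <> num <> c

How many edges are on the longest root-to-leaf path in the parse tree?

7

[Expr [Expr [Expr [Expr [Term [Factor [Prim num]]]] <> [Term [Factor [Prim c]]]] <> [Term [Factor [Prim num]]]] <> [Term [Factor [Prim c]]]]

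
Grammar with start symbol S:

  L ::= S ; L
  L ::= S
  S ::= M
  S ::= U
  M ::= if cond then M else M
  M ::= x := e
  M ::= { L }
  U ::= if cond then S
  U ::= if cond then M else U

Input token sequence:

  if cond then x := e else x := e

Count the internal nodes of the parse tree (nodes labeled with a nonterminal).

[S [M if cond then [M x := e] else [M x := e]]]

4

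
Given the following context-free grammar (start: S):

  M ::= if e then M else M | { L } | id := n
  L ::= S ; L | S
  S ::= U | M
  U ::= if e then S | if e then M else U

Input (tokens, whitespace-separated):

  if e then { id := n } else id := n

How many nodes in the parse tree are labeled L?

[S [M if e then [M { [L [S [M id := n]]] }] else [M id := n]]]

1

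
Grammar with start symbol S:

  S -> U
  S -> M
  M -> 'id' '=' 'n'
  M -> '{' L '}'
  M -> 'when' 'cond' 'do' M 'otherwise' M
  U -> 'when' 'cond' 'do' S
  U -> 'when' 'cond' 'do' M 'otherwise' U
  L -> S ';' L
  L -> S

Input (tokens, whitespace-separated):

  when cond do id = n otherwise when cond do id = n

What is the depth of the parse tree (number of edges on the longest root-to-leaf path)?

5

[S [U when cond do [M id = n] otherwise [U when cond do [S [M id = n]]]]]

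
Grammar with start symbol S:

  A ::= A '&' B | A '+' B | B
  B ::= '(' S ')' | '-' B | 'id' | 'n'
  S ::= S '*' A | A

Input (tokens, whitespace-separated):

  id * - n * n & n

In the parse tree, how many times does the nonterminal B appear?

5

[S [S [S [A [B id]]] * [A [B - [B n]]]] * [A [A [B n]] & [B n]]]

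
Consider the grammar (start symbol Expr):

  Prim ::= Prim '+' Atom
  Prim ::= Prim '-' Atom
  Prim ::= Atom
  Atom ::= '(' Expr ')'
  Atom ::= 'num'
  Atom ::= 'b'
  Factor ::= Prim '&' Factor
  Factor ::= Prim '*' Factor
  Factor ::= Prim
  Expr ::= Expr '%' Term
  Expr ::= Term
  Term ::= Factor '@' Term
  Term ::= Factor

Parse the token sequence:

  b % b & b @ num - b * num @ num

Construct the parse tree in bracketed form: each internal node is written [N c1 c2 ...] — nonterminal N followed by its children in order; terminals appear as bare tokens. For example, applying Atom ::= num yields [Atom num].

[Expr [Expr [Term [Factor [Prim [Atom b]]]]] % [Term [Factor [Prim [Atom b]] & [Factor [Prim [Atom b]]]] @ [Term [Factor [Prim [Prim [Atom num]] - [Atom b]] * [Factor [Prim [Atom num]]]] @ [Term [Factor [Prim [Atom num]]]]]]]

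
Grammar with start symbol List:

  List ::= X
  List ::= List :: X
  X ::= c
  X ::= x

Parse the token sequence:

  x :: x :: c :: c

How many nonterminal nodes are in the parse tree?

8

[List [List [List [List [X x]] :: [X x]] :: [X c]] :: [X c]]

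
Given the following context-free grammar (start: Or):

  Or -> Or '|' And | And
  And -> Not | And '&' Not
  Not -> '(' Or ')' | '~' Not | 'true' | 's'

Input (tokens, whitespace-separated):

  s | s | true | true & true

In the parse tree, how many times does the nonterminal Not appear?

[Or [Or [Or [Or [And [Not s]]] | [And [Not s]]] | [And [Not true]]] | [And [And [Not true]] & [Not true]]]

5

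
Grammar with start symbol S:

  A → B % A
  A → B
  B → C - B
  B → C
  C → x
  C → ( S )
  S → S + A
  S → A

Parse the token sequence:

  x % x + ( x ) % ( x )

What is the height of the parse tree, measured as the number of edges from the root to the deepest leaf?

[S [S [A [B [C x]] % [A [B [C x]]]]] + [A [B [C ( [S [A [B [C x]]]] )]] % [A [B [C ( [S [A [B [C x]]]] )]]]]]

9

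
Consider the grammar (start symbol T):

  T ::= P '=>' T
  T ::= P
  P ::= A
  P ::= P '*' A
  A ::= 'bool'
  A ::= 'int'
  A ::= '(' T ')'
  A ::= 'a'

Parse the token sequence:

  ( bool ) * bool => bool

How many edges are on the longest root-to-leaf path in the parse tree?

[T [P [P [A ( [T [P [A bool]]] )]] * [A bool]] => [T [P [A bool]]]]

7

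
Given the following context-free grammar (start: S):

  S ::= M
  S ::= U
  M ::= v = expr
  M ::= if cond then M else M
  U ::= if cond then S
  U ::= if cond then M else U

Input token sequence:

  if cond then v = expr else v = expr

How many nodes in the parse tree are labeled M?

[S [M if cond then [M v = expr] else [M v = expr]]]

3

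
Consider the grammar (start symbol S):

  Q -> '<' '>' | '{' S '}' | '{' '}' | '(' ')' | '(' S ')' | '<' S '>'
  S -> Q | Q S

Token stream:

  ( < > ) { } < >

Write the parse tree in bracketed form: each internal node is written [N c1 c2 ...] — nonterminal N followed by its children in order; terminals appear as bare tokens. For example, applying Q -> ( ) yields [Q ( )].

[S [Q ( [S [Q < >]] )] [S [Q { }] [S [Q < >]]]]

S
Q S
( S ) S
( Q ) S
( < > ) S
( < > ) Q S
( < > ) { } S
( < > ) { } Q
( < > ) { } < >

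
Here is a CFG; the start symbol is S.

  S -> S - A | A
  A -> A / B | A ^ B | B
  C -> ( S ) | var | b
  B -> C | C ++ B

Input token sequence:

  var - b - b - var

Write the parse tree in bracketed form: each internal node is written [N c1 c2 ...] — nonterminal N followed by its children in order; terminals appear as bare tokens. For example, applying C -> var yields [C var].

S
S - A
S - A - A
S - A - A - A
A - A - A - A
B - A - A - A
C - A - A - A
var - A - A - A
var - B - A - A
var - C - A - A
var - b - A - A
var - b - B - A
var - b - C - A
var - b - b - A
var - b - b - B
var - b - b - C
var - b - b - var

[S [S [S [S [A [B [C var]]]] - [A [B [C b]]]] - [A [B [C b]]]] - [A [B [C var]]]]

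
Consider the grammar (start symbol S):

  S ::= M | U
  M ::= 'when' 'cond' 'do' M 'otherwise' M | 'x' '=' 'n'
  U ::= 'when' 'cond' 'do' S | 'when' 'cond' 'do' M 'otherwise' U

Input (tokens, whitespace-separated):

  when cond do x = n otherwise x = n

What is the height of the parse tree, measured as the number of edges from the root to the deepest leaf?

[S [M when cond do [M x = n] otherwise [M x = n]]]

3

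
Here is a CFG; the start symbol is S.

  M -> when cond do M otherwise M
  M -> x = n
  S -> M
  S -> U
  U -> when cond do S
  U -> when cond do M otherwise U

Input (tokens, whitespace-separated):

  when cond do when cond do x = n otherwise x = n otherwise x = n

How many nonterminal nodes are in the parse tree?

[S [M when cond do [M when cond do [M x = n] otherwise [M x = n]] otherwise [M x = n]]]

6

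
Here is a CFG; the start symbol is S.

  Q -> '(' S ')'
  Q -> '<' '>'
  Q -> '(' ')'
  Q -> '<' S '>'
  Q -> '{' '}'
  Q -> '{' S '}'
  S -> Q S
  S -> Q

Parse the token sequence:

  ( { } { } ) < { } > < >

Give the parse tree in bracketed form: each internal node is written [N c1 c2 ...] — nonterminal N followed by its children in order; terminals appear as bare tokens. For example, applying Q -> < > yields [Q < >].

[S [Q ( [S [Q { }] [S [Q { }]]] )] [S [Q < [S [Q { }]] >] [S [Q < >]]]]

S
Q S
( S ) S
( Q S ) S
( { } S ) S
( { } Q ) S
( { } { } ) S
( { } { } ) Q S
( { } { } ) < S > S
( { } { } ) < Q > S
( { } { } ) < { } > S
( { } { } ) < { } > Q
( { } { } ) < { } > < >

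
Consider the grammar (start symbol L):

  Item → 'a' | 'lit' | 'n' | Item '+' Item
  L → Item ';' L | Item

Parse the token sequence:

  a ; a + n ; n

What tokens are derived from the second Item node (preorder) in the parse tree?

[L [Item a] ; [L [Item [Item a] + [Item n]] ; [L [Item n]]]]

a + n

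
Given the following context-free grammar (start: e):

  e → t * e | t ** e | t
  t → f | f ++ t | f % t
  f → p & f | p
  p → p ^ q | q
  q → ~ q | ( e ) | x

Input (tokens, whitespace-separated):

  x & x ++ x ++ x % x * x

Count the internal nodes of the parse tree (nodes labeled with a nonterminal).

25

[e [t [f [p [q x]] & [f [p [q x]]]] ++ [t [f [p [q x]]] ++ [t [f [p [q x]]] % [t [f [p [q x]]]]]]] * [e [t [f [p [q x]]]]]]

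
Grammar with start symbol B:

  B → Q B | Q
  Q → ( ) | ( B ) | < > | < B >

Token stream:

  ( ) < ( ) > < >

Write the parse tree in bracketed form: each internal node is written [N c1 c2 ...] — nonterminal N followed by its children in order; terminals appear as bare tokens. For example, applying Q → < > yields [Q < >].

B
Q B
( ) B
( ) Q B
( ) < B > B
( ) < Q > B
( ) < ( ) > B
( ) < ( ) > Q
( ) < ( ) > < >

[B [Q ( )] [B [Q < [B [Q ( )]] >] [B [Q < >]]]]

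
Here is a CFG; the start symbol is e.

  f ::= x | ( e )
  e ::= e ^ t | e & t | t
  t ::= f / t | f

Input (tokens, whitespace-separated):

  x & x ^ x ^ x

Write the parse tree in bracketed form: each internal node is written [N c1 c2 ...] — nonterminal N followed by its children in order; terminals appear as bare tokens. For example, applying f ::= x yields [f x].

[e [e [e [e [t [f x]]] & [t [f x]]] ^ [t [f x]]] ^ [t [f x]]]

e
e ^ t
e ^ t ^ t
e & t ^ t ^ t
t & t ^ t ^ t
f & t ^ t ^ t
x & t ^ t ^ t
x & f ^ t ^ t
x & x ^ t ^ t
x & x ^ f ^ t
x & x ^ x ^ t
x & x ^ x ^ f
x & x ^ x ^ x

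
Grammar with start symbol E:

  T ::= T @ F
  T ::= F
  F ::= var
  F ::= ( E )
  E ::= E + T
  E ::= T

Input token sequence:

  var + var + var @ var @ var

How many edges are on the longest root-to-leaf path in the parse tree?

[E [E [E [T [F var]]] + [T [F var]]] + [T [T [T [F var]] @ [F var]] @ [F var]]]

5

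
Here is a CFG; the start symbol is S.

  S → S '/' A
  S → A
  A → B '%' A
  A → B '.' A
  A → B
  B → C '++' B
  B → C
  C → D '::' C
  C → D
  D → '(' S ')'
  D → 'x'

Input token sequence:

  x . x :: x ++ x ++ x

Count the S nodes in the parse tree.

[S [A [B [C [D x]]] . [A [B [C [D x] :: [C [D x]]] ++ [B [C [D x]] ++ [B [C [D x]]]]]]]]

1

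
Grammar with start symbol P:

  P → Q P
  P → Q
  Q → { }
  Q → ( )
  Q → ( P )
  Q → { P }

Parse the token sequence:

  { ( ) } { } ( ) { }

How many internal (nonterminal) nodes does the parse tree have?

[P [Q { [P [Q ( )]] }] [P [Q { }] [P [Q ( )] [P [Q { }]]]]]

10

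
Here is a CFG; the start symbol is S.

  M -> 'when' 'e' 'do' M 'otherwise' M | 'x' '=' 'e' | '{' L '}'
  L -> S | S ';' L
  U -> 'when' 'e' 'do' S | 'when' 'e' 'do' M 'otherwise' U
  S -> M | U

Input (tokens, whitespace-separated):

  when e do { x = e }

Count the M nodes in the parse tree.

[S [U when e do [S [M { [L [S [M x = e]]] }]]]]

2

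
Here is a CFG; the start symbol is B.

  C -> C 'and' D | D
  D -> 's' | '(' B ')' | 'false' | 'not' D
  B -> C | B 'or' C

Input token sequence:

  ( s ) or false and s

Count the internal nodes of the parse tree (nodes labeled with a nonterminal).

11

[B [B [C [D ( [B [C [D s]]] )]]] or [C [C [D false]] and [D s]]]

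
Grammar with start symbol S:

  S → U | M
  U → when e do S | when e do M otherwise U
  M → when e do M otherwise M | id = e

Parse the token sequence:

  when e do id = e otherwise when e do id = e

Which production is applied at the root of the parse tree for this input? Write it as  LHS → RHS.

S → U

[S [U when e do [M id = e] otherwise [U when e do [S [M id = e]]]]]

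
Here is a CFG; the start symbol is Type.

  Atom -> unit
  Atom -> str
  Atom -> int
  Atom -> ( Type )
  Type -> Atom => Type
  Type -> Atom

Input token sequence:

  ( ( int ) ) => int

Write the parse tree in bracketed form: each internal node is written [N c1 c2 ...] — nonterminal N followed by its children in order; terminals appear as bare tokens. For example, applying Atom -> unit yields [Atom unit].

[Type [Atom ( [Type [Atom ( [Type [Atom int]] )]] )] => [Type [Atom int]]]

Type
Atom => Type
( Type ) => Type
( Atom ) => Type
( ( Type ) ) => Type
( ( Atom ) ) => Type
( ( int ) ) => Type
( ( int ) ) => Atom
( ( int ) ) => int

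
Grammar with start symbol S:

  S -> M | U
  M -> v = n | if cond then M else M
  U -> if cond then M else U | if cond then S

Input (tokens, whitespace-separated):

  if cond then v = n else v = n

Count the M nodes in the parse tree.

3

[S [M if cond then [M v = n] else [M v = n]]]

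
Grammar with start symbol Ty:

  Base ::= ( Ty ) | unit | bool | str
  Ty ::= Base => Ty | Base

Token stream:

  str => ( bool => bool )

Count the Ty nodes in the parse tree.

[Ty [Base str] => [Ty [Base ( [Ty [Base bool] => [Ty [Base bool]]] )]]]

4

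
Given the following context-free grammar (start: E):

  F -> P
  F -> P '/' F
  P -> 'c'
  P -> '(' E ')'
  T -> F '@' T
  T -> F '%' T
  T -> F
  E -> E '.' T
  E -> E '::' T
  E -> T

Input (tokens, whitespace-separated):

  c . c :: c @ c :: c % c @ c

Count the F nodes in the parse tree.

7

[E [E [E [E [T [F [P c]]]] . [T [F [P c]]]] :: [T [F [P c]] @ [T [F [P c]]]]] :: [T [F [P c]] % [T [F [P c]] @ [T [F [P c]]]]]]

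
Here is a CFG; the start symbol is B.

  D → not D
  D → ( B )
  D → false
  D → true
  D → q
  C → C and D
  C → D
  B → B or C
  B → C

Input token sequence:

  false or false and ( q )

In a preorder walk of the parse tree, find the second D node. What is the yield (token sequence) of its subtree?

false

[B [B [C [D false]]] or [C [C [D false]] and [D ( [B [C [D q]]] )]]]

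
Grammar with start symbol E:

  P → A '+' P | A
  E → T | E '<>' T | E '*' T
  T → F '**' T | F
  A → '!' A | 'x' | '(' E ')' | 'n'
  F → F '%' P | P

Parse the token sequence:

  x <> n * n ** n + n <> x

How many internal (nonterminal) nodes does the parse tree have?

[E [E [E [E [T [F [P [A x]]]]] <> [T [F [P [A n]]]]] * [T [F [P [A n]]] ** [T [F [P [A n] + [P [A n]]]]]]] <> [T [F [P [A x]]]]]

26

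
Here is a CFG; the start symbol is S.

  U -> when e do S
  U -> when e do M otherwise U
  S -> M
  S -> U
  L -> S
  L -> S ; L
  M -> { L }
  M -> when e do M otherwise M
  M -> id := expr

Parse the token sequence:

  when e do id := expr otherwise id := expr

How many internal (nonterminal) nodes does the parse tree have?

[S [M when e do [M id := expr] otherwise [M id := expr]]]

4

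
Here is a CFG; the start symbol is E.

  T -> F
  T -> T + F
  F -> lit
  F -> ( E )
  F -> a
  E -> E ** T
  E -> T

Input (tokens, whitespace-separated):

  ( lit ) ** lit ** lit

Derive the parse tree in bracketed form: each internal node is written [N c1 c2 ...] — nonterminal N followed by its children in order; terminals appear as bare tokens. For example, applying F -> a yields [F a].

[E [E [E [T [F ( [E [T [F lit]]] )]]] ** [T [F lit]]] ** [T [F lit]]]

E
E ** T
E ** T ** T
T ** T ** T
F ** T ** T
( E ) ** T ** T
( T ) ** T ** T
( F ) ** T ** T
( lit ) ** T ** T
( lit ) ** F ** T
( lit ) ** lit ** T
( lit ) ** lit ** F
( lit ) ** lit ** lit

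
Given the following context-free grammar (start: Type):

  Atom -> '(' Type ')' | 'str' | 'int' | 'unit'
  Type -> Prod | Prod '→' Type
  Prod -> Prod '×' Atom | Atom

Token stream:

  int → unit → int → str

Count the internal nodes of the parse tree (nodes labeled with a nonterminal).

12

[Type [Prod [Atom int]] → [Type [Prod [Atom unit]] → [Type [Prod [Atom int]] → [Type [Prod [Atom str]]]]]]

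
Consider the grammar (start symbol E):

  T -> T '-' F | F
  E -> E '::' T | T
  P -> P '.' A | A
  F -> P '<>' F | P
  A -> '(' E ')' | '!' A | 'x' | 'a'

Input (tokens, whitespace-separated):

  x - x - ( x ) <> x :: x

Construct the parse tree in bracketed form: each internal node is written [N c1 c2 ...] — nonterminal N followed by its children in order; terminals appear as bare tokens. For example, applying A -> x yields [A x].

[E [E [T [T [T [F [P [A x]]]] - [F [P [A x]]]] - [F [P [A ( [E [T [F [P [A x]]]]] )]] <> [F [P [A x]]]]]] :: [T [F [P [A x]]]]]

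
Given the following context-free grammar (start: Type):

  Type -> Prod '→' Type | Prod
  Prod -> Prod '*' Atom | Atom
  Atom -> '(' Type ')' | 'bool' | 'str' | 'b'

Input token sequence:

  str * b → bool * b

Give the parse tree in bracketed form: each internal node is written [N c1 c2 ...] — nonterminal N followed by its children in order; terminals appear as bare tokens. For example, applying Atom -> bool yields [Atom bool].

Type
Prod → Type
Prod * Atom → Type
Atom * Atom → Type
str * Atom → Type
str * b → Type
str * b → Prod
str * b → Prod * Atom
str * b → Atom * Atom
str * b → bool * Atom
str * b → bool * b

[Type [Prod [Prod [Atom str]] * [Atom b]] → [Type [Prod [Prod [Atom bool]] * [Atom b]]]]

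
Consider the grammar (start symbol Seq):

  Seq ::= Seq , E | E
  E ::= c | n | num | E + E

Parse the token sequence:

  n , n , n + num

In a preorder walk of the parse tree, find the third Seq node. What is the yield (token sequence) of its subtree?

n

[Seq [Seq [Seq [E n]] , [E n]] , [E [E n] + [E num]]]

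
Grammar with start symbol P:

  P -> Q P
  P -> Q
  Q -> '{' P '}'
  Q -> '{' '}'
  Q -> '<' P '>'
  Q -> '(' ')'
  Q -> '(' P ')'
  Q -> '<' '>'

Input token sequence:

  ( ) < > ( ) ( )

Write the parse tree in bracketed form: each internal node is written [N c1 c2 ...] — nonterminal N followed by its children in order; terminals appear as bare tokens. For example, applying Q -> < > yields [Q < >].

[P [Q ( )] [P [Q < >] [P [Q ( )] [P [Q ( )]]]]]

P
Q P
( ) P
( ) Q P
( ) < > P
( ) < > Q P
( ) < > ( ) P
( ) < > ( ) Q
( ) < > ( ) ( )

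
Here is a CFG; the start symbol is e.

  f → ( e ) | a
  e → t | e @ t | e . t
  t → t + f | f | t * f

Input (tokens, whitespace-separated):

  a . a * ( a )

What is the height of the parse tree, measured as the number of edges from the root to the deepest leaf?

6

[e [e [t [f a]]] . [t [t [f a]] * [f ( [e [t [f a]]] )]]]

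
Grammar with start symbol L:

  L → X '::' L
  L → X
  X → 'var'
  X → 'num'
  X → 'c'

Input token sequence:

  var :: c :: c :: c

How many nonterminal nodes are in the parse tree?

8

[L [X var] :: [L [X c] :: [L [X c] :: [L [X c]]]]]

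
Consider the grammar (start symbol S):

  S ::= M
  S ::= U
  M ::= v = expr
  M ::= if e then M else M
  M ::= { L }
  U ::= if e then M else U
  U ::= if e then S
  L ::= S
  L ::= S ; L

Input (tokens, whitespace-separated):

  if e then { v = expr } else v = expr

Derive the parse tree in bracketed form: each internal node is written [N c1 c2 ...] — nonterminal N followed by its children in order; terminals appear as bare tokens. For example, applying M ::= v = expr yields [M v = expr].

S
M
if e then M else M
if e then { L } else M
if e then { S } else M
if e then { M } else M
if e then { v = expr } else M
if e then { v = expr } else v = expr

[S [M if e then [M { [L [S [M v = expr]]] }] else [M v = expr]]]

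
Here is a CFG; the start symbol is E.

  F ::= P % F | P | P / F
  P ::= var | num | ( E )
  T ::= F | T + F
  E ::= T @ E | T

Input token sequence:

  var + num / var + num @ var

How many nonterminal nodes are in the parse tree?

16

[E [T [T [T [F [P var]]] + [F [P num] / [F [P var]]]] + [F [P num]]] @ [E [T [F [P var]]]]]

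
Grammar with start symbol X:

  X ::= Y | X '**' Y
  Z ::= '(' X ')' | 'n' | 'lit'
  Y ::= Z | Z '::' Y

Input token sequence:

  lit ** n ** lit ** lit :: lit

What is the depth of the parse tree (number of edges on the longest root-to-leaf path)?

[X [X [X [X [Y [Z lit]]] ** [Y [Z n]]] ** [Y [Z lit]]] ** [Y [Z lit] :: [Y [Z lit]]]]

6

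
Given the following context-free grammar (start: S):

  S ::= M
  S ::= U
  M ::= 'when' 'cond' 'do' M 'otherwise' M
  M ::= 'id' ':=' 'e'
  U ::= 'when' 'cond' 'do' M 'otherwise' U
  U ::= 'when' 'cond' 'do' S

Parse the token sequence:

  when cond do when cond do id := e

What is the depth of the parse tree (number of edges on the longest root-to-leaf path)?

6

[S [U when cond do [S [U when cond do [S [M id := e]]]]]]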